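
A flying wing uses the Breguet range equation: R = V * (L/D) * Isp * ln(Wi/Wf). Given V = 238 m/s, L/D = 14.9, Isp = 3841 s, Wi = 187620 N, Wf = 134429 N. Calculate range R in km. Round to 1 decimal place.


Step 1: Coefficient = V * (L/D) * Isp = 238 * 14.9 * 3841 = 13620954.2 m
Step 2: Wi/Wf = 187620 / 134429 = 1.395681
Step 3: ln(1.395681) = 0.333382
Step 4: R = 13620954.2 * 0.333382 = 4540987.2 m = 4541.0 km

4541.0


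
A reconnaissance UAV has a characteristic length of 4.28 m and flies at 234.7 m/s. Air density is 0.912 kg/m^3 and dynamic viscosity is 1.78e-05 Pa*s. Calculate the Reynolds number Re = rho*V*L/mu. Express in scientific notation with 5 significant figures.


Step 1: Numerator = rho * V * L = 0.912 * 234.7 * 4.28 = 916.118592
Step 2: Re = 916.118592 / 1.78e-05
Step 3: Re = 5.1467e+07

5.1467e+07


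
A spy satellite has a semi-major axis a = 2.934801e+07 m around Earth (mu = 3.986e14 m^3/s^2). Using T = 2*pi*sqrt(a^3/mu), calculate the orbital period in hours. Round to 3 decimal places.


Step 1: a^3 / mu = 2.527761e+22 / 3.986e14 = 6.341598e+07
Step 2: sqrt(6.341598e+07) = 7963.4148 s
Step 3: T = 2*pi * 7963.4148 = 50035.61 s
Step 4: T in hours = 50035.61 / 3600 = 13.899 hours

13.899


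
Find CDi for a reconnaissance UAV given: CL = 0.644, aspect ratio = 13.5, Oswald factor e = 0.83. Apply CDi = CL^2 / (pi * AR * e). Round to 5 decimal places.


Step 1: CL^2 = 0.644^2 = 0.414736
Step 2: pi * AR * e = 3.14159 * 13.5 * 0.83 = 35.201546
Step 3: CDi = 0.414736 / 35.201546 = 0.01178

0.01178


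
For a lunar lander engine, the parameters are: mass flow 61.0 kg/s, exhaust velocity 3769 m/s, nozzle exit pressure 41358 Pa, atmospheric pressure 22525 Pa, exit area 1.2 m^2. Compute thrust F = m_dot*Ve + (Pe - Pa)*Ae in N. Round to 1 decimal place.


Step 1: Momentum thrust = m_dot * Ve = 61.0 * 3769 = 229909.0 N
Step 2: Pressure thrust = (Pe - Pa) * Ae = (41358 - 22525) * 1.2 = 22599.6 N
Step 3: Total thrust F = 229909.0 + 22599.6 = 252508.6 N

252508.6


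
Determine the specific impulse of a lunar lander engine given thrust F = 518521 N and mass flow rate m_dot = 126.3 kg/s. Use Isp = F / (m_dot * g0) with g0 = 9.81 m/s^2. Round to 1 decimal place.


Step 1: m_dot * g0 = 126.3 * 9.81 = 1239.0
Step 2: Isp = 518521 / 1239.0 = 418.5 s

418.5


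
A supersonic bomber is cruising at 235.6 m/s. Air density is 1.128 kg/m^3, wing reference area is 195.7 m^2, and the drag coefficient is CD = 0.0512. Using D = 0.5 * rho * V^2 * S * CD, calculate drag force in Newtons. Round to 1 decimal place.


Step 1: Dynamic pressure q = 0.5 * 1.128 * 235.6^2 = 31306.151 Pa
Step 2: Drag D = q * S * CD = 31306.151 * 195.7 * 0.0512
Step 3: D = 313682.6 N

313682.6


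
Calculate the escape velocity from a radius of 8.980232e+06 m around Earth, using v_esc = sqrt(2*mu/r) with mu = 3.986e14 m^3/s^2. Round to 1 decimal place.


Step 1: 2*mu/r = 2 * 3.986e14 / 8.980232e+06 = 88772762.2182
Step 2: v_esc = sqrt(88772762.2182) = 9421.9 m/s

9421.9


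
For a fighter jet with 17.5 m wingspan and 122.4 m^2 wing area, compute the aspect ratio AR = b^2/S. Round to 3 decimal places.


Step 1: b^2 = 17.5^2 = 306.25
Step 2: AR = 306.25 / 122.4 = 2.502

2.502


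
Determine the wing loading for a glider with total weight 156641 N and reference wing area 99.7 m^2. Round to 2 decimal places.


Step 1: Wing loading = W / S = 156641 / 99.7
Step 2: Wing loading = 1571.12 N/m^2

1571.12


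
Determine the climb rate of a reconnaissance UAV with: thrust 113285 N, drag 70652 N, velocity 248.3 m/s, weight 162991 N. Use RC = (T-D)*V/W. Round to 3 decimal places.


Step 1: Excess thrust = T - D = 113285 - 70652 = 42633 N
Step 2: Excess power = 42633 * 248.3 = 10585773.9 W
Step 3: RC = 10585773.9 / 162991 = 64.947 m/s

64.947


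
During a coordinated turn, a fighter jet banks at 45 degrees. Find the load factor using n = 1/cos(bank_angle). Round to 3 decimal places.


Step 1: Convert 45 degrees to radians = 0.785398
Step 2: cos(45 deg) = 0.707107
Step 3: n = 1 / 0.707107 = 1.414

1.414


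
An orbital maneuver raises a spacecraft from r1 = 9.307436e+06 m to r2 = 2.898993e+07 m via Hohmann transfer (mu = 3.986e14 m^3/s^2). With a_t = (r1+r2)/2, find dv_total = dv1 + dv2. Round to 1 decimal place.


Step 1: Transfer semi-major axis a_t = (9.307436e+06 + 2.898993e+07) / 2 = 1.914868e+07 m
Step 2: v1 (circular at r1) = sqrt(mu/r1) = 6544.16 m/s
Step 3: v_t1 = sqrt(mu*(2/r1 - 1/a_t)) = 8052.07 m/s
Step 4: dv1 = |8052.07 - 6544.16| = 1507.92 m/s
Step 5: v2 (circular at r2) = 3708.05 m/s, v_t2 = 2585.18 m/s
Step 6: dv2 = |3708.05 - 2585.18| = 1122.87 m/s
Step 7: Total delta-v = 1507.92 + 1122.87 = 2630.8 m/s

2630.8


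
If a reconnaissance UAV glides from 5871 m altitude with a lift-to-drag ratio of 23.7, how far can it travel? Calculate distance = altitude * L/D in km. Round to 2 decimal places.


Step 1: Glide distance = altitude * L/D = 5871 * 23.7 = 139142.7 m
Step 2: Convert to km: 139142.7 / 1000 = 139.14 km

139.14


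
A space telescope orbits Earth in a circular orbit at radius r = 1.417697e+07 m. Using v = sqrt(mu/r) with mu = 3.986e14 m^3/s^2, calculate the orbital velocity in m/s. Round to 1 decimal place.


Step 1: mu / r = 3.986e14 / 1.417697e+07 = 28116021.9708
Step 2: v = sqrt(28116021.9708) = 5302.5 m/s

5302.5


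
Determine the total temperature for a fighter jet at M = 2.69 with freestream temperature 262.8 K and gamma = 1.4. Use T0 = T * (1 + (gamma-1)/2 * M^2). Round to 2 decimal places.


Step 1: (gamma-1)/2 = 0.2
Step 2: M^2 = 7.2361
Step 3: 1 + 0.2 * 7.2361 = 2.44722
Step 4: T0 = 262.8 * 2.44722 = 643.13 K

643.13


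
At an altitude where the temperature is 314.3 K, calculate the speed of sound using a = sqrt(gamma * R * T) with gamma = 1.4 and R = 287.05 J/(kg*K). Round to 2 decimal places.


Step 1: gamma * R * T = 1.4 * 287.05 * 314.3 = 126307.741
Step 2: a = sqrt(126307.741) = 355.40 m/s

355.40


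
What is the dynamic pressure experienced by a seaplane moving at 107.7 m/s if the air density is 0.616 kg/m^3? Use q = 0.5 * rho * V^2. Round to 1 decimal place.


Step 1: V^2 = 107.7^2 = 11599.29
Step 2: q = 0.5 * 0.616 * 11599.29
Step 3: q = 3572.6 Pa

3572.6


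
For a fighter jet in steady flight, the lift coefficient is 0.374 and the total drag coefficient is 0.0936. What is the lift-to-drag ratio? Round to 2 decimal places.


Step 1: L/D = CL / CD = 0.374 / 0.0936
Step 2: L/D = 4.00

4.00


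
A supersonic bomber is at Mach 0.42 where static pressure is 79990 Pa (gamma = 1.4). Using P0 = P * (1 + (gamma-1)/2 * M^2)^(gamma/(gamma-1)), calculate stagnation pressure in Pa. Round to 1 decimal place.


Step 1: (gamma-1)/2 * M^2 = 0.2 * 0.1764 = 0.03528
Step 2: 1 + 0.03528 = 1.03528
Step 3: Exponent gamma/(gamma-1) = 3.5
Step 4: P0 = 79990 * 1.03528^3.5 = 90310.5 Pa

90310.5


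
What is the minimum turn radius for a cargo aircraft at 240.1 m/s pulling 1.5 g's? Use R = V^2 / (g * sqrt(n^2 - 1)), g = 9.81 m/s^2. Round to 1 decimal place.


Step 1: V^2 = 240.1^2 = 57648.01
Step 2: n^2 - 1 = 1.5^2 - 1 = 1.25
Step 3: sqrt(1.25) = 1.118034
Step 4: R = 57648.01 / (9.81 * 1.118034) = 5256.1 m

5256.1


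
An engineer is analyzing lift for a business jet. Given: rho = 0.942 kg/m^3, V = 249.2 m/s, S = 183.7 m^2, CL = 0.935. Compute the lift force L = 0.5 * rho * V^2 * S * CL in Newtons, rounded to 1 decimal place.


Step 1: Calculate dynamic pressure q = 0.5 * 0.942 * 249.2^2 = 0.5 * 0.942 * 62100.64 = 29249.4014 Pa
Step 2: Multiply by wing area and lift coefficient: L = 29249.4014 * 183.7 * 0.935
Step 3: L = 5373115.0445 * 0.935 = 5023862.6 N

5023862.6


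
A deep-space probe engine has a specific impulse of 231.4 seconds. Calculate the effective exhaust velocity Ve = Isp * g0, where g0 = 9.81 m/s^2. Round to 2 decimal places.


Step 1: Ve = Isp * g0 = 231.4 * 9.81
Step 2: Ve = 2270.03 m/s

2270.03


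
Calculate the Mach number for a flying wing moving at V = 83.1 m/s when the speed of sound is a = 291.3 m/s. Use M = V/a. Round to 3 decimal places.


Step 1: M = V / a = 83.1 / 291.3
Step 2: M = 0.285

0.285


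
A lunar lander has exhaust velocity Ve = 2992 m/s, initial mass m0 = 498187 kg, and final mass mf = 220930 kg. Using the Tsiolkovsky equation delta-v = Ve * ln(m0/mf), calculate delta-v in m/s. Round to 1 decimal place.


Step 1: Mass ratio m0/mf = 498187 / 220930 = 2.254954
Step 2: ln(2.254954) = 0.81313
Step 3: delta-v = 2992 * 0.81313 = 2432.9 m/s

2432.9


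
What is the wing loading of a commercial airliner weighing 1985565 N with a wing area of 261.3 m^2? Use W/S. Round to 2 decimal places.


Step 1: Wing loading = W / S = 1985565 / 261.3
Step 2: Wing loading = 7598.79 N/m^2

7598.79


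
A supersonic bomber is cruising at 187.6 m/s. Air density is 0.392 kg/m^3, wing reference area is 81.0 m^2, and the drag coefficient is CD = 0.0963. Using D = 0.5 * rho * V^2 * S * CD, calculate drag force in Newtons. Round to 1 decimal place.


Step 1: Dynamic pressure q = 0.5 * 0.392 * 187.6^2 = 6897.977 Pa
Step 2: Drag D = q * S * CD = 6897.977 * 81.0 * 0.0963
Step 3: D = 53806.3 N

53806.3


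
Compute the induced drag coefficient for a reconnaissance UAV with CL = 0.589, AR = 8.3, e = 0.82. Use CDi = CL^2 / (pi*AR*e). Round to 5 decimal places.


Step 1: CL^2 = 0.589^2 = 0.346921
Step 2: pi * AR * e = 3.14159 * 8.3 * 0.82 = 21.38168
Step 3: CDi = 0.346921 / 21.38168 = 0.01623

0.01623


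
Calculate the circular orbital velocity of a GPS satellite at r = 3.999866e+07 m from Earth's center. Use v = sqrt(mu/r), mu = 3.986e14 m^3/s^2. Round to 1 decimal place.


Step 1: mu / r = 3.986e14 / 3.999866e+07 = 9965333.8387
Step 2: v = sqrt(9965333.8387) = 3156.8 m/s

3156.8


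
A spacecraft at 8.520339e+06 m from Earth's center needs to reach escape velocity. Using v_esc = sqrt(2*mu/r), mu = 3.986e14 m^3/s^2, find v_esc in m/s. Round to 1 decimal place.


Step 1: 2*mu/r = 2 * 3.986e14 / 8.520339e+06 = 93564352.3104
Step 2: v_esc = sqrt(93564352.3104) = 9672.9 m/s

9672.9


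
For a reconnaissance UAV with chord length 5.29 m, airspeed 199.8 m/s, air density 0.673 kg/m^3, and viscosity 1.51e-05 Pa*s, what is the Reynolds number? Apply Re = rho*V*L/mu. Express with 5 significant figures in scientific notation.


Step 1: Numerator = rho * V * L = 0.673 * 199.8 * 5.29 = 711.321966
Step 2: Re = 711.321966 / 1.51e-05
Step 3: Re = 4.7107e+07

4.7107e+07


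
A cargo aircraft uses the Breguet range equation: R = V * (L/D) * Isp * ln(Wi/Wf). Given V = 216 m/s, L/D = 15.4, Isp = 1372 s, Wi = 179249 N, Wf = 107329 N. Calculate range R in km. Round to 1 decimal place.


Step 1: Coefficient = V * (L/D) * Isp = 216 * 15.4 * 1372 = 4563820.8 m
Step 2: Wi/Wf = 179249 / 107329 = 1.670089
Step 3: ln(1.670089) = 0.512877
Step 4: R = 4563820.8 * 0.512877 = 2340678.8 m = 2340.7 km

2340.7


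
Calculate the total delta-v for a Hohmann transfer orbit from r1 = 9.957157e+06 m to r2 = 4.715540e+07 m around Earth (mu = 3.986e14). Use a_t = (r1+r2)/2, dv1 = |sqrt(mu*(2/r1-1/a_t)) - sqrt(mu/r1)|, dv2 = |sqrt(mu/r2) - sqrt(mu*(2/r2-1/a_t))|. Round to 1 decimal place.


Step 1: Transfer semi-major axis a_t = (9.957157e+06 + 4.715540e+07) / 2 = 2.855628e+07 m
Step 2: v1 (circular at r1) = sqrt(mu/r1) = 6327.05 m/s
Step 3: v_t1 = sqrt(mu*(2/r1 - 1/a_t)) = 8130.47 m/s
Step 4: dv1 = |8130.47 - 6327.05| = 1803.43 m/s
Step 5: v2 (circular at r2) = 2907.39 m/s, v_t2 = 1716.8 m/s
Step 6: dv2 = |2907.39 - 1716.8| = 1190.59 m/s
Step 7: Total delta-v = 1803.43 + 1190.59 = 2994.0 m/s

2994.0


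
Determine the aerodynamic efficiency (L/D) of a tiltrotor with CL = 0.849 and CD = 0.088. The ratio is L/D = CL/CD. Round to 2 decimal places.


Step 1: L/D = CL / CD = 0.849 / 0.088
Step 2: L/D = 9.65

9.65


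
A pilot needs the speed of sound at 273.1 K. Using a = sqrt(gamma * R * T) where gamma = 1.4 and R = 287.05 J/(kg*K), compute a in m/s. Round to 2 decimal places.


Step 1: gamma * R * T = 1.4 * 287.05 * 273.1 = 109750.697
Step 2: a = sqrt(109750.697) = 331.29 m/s

331.29


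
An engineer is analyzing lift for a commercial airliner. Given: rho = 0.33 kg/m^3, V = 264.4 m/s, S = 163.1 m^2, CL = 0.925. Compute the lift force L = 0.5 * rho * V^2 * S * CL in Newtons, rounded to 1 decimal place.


Step 1: Calculate dynamic pressure q = 0.5 * 0.33 * 264.4^2 = 0.5 * 0.33 * 69907.36 = 11534.7144 Pa
Step 2: Multiply by wing area and lift coefficient: L = 11534.7144 * 163.1 * 0.925
Step 3: L = 1881311.9186 * 0.925 = 1740213.5 N

1740213.5


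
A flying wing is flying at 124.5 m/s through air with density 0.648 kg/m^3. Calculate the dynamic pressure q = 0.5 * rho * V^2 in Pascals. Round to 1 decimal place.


Step 1: V^2 = 124.5^2 = 15500.25
Step 2: q = 0.5 * 0.648 * 15500.25
Step 3: q = 5022.1 Pa

5022.1


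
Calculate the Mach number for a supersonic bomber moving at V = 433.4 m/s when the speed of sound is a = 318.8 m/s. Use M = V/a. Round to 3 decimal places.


Step 1: M = V / a = 433.4 / 318.8
Step 2: M = 1.359

1.359


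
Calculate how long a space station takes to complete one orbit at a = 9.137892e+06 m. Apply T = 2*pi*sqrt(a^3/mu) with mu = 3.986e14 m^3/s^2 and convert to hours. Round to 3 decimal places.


Step 1: a^3 / mu = 7.630238e+20 / 3.986e14 = 1.914259e+06
Step 2: sqrt(1.914259e+06) = 1383.5676 s
Step 3: T = 2*pi * 1383.5676 = 8693.21 s
Step 4: T in hours = 8693.21 / 3600 = 2.415 hours

2.415


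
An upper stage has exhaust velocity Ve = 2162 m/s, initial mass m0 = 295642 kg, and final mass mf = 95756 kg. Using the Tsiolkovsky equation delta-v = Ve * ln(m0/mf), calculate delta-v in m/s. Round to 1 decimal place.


Step 1: Mass ratio m0/mf = 295642 / 95756 = 3.087451
Step 2: ln(3.087451) = 1.127346
Step 3: delta-v = 2162 * 1.127346 = 2437.3 m/s

2437.3


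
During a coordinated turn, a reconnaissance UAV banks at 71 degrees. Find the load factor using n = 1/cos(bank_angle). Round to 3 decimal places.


Step 1: Convert 71 degrees to radians = 1.239184
Step 2: cos(71 deg) = 0.325568
Step 3: n = 1 / 0.325568 = 3.072

3.072


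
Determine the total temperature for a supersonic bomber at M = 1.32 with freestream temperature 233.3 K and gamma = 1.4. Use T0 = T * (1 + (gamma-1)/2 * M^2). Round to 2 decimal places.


Step 1: (gamma-1)/2 = 0.2
Step 2: M^2 = 1.7424
Step 3: 1 + 0.2 * 1.7424 = 1.34848
Step 4: T0 = 233.3 * 1.34848 = 314.60 K

314.60


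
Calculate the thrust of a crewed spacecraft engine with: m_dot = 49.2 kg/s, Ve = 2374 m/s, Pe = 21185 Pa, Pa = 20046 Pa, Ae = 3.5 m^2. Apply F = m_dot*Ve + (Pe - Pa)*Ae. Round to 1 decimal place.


Step 1: Momentum thrust = m_dot * Ve = 49.2 * 2374 = 116800.8 N
Step 2: Pressure thrust = (Pe - Pa) * Ae = (21185 - 20046) * 3.5 = 3986.5 N
Step 3: Total thrust F = 116800.8 + 3986.5 = 120787.3 N

120787.3


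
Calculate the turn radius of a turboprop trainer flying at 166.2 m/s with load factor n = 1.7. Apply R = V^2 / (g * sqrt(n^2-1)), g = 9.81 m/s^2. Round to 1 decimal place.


Step 1: V^2 = 166.2^2 = 27622.44
Step 2: n^2 - 1 = 1.7^2 - 1 = 1.89
Step 3: sqrt(1.89) = 1.374773
Step 4: R = 27622.44 / (9.81 * 1.374773) = 2048.2 m

2048.2


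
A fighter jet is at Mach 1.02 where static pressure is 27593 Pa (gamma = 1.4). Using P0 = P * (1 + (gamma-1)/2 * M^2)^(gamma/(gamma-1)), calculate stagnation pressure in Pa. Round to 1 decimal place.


Step 1: (gamma-1)/2 * M^2 = 0.2 * 1.0404 = 0.20808
Step 2: 1 + 0.20808 = 1.20808
Step 3: Exponent gamma/(gamma-1) = 3.5
Step 4: P0 = 27593 * 1.20808^3.5 = 53472.9 Pa

53472.9


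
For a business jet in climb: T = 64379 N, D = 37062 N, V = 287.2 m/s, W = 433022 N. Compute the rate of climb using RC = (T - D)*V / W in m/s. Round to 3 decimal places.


Step 1: Excess thrust = T - D = 64379 - 37062 = 27317 N
Step 2: Excess power = 27317 * 287.2 = 7845442.4 W
Step 3: RC = 7845442.4 / 433022 = 18.118 m/s

18.118


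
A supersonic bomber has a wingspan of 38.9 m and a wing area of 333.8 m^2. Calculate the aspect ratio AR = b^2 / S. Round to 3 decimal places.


Step 1: b^2 = 38.9^2 = 1513.21
Step 2: AR = 1513.21 / 333.8 = 4.533

4.533


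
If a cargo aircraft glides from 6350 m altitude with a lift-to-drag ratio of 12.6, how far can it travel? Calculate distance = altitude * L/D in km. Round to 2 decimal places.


Step 1: Glide distance = altitude * L/D = 6350 * 12.6 = 80010.0 m
Step 2: Convert to km: 80010.0 / 1000 = 80.01 km

80.01


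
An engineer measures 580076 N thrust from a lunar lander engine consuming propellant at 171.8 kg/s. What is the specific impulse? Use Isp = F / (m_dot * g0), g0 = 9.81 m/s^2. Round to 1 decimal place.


Step 1: m_dot * g0 = 171.8 * 9.81 = 1685.36
Step 2: Isp = 580076 / 1685.36 = 344.2 s

344.2


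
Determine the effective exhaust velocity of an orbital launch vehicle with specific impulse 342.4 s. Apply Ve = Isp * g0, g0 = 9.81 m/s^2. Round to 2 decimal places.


Step 1: Ve = Isp * g0 = 342.4 * 9.81
Step 2: Ve = 3358.94 m/s

3358.94


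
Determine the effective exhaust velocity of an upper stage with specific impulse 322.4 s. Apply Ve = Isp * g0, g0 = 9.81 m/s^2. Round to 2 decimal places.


Step 1: Ve = Isp * g0 = 322.4 * 9.81
Step 2: Ve = 3162.74 m/s

3162.74


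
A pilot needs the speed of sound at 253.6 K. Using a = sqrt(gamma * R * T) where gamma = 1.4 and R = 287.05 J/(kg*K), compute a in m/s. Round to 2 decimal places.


Step 1: gamma * R * T = 1.4 * 287.05 * 253.6 = 101914.232
Step 2: a = sqrt(101914.232) = 319.24 m/s

319.24


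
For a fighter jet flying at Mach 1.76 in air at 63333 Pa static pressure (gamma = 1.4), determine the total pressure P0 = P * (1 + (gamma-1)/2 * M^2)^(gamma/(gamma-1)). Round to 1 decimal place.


Step 1: (gamma-1)/2 * M^2 = 0.2 * 3.0976 = 0.61952
Step 2: 1 + 0.61952 = 1.61952
Step 3: Exponent gamma/(gamma-1) = 3.5
Step 4: P0 = 63333 * 1.61952^3.5 = 342359.3 Pa

342359.3


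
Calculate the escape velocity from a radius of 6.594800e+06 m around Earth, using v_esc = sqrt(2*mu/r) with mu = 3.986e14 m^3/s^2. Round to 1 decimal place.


Step 1: 2*mu/r = 2 * 3.986e14 / 6.594800e+06 = 120883120.034
Step 2: v_esc = sqrt(120883120.034) = 10994.7 m/s

10994.7


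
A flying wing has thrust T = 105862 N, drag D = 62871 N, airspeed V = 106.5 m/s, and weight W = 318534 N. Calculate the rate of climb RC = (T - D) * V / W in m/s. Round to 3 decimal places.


Step 1: Excess thrust = T - D = 105862 - 62871 = 42991 N
Step 2: Excess power = 42991 * 106.5 = 4578541.5 W
Step 3: RC = 4578541.5 / 318534 = 14.374 m/s

14.374


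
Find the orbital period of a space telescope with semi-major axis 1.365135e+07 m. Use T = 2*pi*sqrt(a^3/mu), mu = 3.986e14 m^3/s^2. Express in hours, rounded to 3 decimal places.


Step 1: a^3 / mu = 2.544057e+21 / 3.986e14 = 6.382481e+06
Step 2: sqrt(6.382481e+06) = 2526.3572 s
Step 3: T = 2*pi * 2526.3572 = 15873.57 s
Step 4: T in hours = 15873.57 / 3600 = 4.409 hours

4.409


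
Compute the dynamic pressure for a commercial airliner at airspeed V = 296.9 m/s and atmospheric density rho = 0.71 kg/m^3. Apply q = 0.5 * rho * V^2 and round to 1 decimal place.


Step 1: V^2 = 296.9^2 = 88149.61
Step 2: q = 0.5 * 0.71 * 88149.61
Step 3: q = 31293.1 Pa

31293.1


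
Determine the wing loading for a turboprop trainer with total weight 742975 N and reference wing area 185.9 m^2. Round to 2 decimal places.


Step 1: Wing loading = W / S = 742975 / 185.9
Step 2: Wing loading = 3996.64 N/m^2

3996.64


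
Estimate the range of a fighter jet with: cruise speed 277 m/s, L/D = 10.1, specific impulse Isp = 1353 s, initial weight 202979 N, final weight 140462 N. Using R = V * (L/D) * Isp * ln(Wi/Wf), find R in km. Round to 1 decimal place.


Step 1: Coefficient = V * (L/D) * Isp = 277 * 10.1 * 1353 = 3785288.1 m
Step 2: Wi/Wf = 202979 / 140462 = 1.445081
Step 3: ln(1.445081) = 0.368166
Step 4: R = 3785288.1 * 0.368166 = 1393612.6 m = 1393.6 km

1393.6


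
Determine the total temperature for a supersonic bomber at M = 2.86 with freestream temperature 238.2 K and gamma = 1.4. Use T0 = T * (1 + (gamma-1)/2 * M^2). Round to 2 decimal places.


Step 1: (gamma-1)/2 = 0.2
Step 2: M^2 = 8.1796
Step 3: 1 + 0.2 * 8.1796 = 2.63592
Step 4: T0 = 238.2 * 2.63592 = 627.88 K

627.88


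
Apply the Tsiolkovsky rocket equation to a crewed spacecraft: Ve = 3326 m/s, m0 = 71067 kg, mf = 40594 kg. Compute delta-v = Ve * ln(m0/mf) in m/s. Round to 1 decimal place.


Step 1: Mass ratio m0/mf = 71067 / 40594 = 1.750677
Step 2: ln(1.750677) = 0.560003
Step 3: delta-v = 3326 * 0.560003 = 1862.6 m/s

1862.6


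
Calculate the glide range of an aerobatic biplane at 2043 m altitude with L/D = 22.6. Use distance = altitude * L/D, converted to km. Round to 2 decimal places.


Step 1: Glide distance = altitude * L/D = 2043 * 22.6 = 46171.8 m
Step 2: Convert to km: 46171.8 / 1000 = 46.17 km

46.17


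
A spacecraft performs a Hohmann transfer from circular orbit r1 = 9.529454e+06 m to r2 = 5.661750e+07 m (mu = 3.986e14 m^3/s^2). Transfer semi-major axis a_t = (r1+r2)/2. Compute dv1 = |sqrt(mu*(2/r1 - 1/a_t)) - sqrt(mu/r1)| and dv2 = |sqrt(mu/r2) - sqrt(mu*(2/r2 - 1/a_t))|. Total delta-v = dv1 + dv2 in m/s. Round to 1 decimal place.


Step 1: Transfer semi-major axis a_t = (9.529454e+06 + 5.661750e+07) / 2 = 3.307348e+07 m
Step 2: v1 (circular at r1) = sqrt(mu/r1) = 6467.47 m/s
Step 3: v_t1 = sqrt(mu*(2/r1 - 1/a_t)) = 8461.94 m/s
Step 4: dv1 = |8461.94 - 6467.47| = 1994.47 m/s
Step 5: v2 (circular at r2) = 2653.34 m/s, v_t2 = 1424.25 m/s
Step 6: dv2 = |2653.34 - 1424.25| = 1229.09 m/s
Step 7: Total delta-v = 1994.47 + 1229.09 = 3223.6 m/s

3223.6


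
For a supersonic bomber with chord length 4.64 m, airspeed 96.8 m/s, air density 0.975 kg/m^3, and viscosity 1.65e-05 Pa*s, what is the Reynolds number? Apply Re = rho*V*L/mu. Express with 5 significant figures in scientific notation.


Step 1: Numerator = rho * V * L = 0.975 * 96.8 * 4.64 = 437.9232
Step 2: Re = 437.9232 / 1.65e-05
Step 3: Re = 2.6541e+07

2.6541e+07


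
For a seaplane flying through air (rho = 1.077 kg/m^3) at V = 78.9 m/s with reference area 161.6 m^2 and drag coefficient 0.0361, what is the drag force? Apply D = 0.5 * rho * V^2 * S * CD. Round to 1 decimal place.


Step 1: Dynamic pressure q = 0.5 * 1.077 * 78.9^2 = 3352.2756 Pa
Step 2: Drag D = q * S * CD = 3352.2756 * 161.6 * 0.0361
Step 3: D = 19556.4 N

19556.4


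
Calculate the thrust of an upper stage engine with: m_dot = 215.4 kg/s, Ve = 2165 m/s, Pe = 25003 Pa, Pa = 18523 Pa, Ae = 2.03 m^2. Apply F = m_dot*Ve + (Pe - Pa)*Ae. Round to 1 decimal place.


Step 1: Momentum thrust = m_dot * Ve = 215.4 * 2165 = 466341.0 N
Step 2: Pressure thrust = (Pe - Pa) * Ae = (25003 - 18523) * 2.03 = 13154.40 N
Step 3: Total thrust F = 466341.0 + 13154.40 = 479495.4 N

479495.4


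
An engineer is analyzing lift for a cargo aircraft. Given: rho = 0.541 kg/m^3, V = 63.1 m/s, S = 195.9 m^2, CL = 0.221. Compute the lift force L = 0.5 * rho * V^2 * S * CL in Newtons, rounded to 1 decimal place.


Step 1: Calculate dynamic pressure q = 0.5 * 0.541 * 63.1^2 = 0.5 * 0.541 * 3981.61 = 1077.0255 Pa
Step 2: Multiply by wing area and lift coefficient: L = 1077.0255 * 195.9 * 0.221
Step 3: L = 210989.2964 * 0.221 = 46628.6 N

46628.6


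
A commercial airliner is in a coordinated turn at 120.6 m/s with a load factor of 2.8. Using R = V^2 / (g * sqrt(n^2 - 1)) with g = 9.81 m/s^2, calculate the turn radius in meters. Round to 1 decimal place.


Step 1: V^2 = 120.6^2 = 14544.36
Step 2: n^2 - 1 = 2.8^2 - 1 = 6.84
Step 3: sqrt(6.84) = 2.615339
Step 4: R = 14544.36 / (9.81 * 2.615339) = 566.9 m

566.9


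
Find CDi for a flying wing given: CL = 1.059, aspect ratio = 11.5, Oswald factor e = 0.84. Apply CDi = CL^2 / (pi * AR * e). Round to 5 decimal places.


Step 1: CL^2 = 1.059^2 = 1.121481
Step 2: pi * AR * e = 3.14159 * 11.5 * 0.84 = 30.347785
Step 3: CDi = 1.121481 / 30.347785 = 0.03695

0.03695


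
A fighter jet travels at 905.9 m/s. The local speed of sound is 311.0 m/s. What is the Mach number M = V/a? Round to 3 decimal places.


Step 1: M = V / a = 905.9 / 311.0
Step 2: M = 2.913

2.913


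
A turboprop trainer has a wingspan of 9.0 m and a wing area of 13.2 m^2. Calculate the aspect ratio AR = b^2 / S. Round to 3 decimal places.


Step 1: b^2 = 9.0^2 = 81.0
Step 2: AR = 81.0 / 13.2 = 6.136

6.136


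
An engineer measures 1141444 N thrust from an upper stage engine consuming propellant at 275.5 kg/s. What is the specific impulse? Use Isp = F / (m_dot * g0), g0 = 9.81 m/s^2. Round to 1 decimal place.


Step 1: m_dot * g0 = 275.5 * 9.81 = 2702.66
Step 2: Isp = 1141444 / 2702.66 = 422.3 s

422.3


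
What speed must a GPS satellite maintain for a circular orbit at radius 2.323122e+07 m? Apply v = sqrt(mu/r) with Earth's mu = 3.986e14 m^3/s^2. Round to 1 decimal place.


Step 1: mu / r = 3.986e14 / 2.323122e+07 = 17157945.2134
Step 2: v = sqrt(17157945.2134) = 4142.2 m/s

4142.2


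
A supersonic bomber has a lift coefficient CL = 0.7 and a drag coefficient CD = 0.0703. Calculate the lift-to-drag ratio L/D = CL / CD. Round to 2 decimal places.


Step 1: L/D = CL / CD = 0.7 / 0.0703
Step 2: L/D = 9.96

9.96


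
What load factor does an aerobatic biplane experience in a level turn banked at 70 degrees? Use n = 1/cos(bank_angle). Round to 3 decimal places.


Step 1: Convert 70 degrees to radians = 1.22173
Step 2: cos(70 deg) = 0.34202
Step 3: n = 1 / 0.34202 = 2.924

2.924


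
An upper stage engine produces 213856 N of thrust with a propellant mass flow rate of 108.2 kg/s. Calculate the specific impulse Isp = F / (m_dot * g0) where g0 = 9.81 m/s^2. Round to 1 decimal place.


Step 1: m_dot * g0 = 108.2 * 9.81 = 1061.44
Step 2: Isp = 213856 / 1061.44 = 201.5 s

201.5


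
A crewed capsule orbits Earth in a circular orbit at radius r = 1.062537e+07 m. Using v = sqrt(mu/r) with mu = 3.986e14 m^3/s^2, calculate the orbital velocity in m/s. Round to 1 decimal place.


Step 1: mu / r = 3.986e14 / 1.062537e+07 = 37513987.7482
Step 2: v = sqrt(37513987.7482) = 6124.9 m/s

6124.9


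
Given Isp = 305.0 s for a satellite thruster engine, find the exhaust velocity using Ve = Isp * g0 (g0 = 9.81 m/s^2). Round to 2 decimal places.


Step 1: Ve = Isp * g0 = 305.0 * 9.81
Step 2: Ve = 2992.05 m/s

2992.05


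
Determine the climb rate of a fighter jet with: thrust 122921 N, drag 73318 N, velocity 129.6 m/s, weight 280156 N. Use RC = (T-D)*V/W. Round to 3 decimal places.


Step 1: Excess thrust = T - D = 122921 - 73318 = 49603 N
Step 2: Excess power = 49603 * 129.6 = 6428548.8 W
Step 3: RC = 6428548.8 / 280156 = 22.946 m/s

22.946


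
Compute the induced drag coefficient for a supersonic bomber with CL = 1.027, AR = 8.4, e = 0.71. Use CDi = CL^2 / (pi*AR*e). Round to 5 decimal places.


Step 1: CL^2 = 1.027^2 = 1.054729
Step 2: pi * AR * e = 3.14159 * 8.4 * 0.71 = 18.736459
Step 3: CDi = 1.054729 / 18.736459 = 0.05629

0.05629


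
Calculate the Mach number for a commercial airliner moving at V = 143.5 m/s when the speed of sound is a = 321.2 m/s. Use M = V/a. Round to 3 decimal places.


Step 1: M = V / a = 143.5 / 321.2
Step 2: M = 0.447

0.447


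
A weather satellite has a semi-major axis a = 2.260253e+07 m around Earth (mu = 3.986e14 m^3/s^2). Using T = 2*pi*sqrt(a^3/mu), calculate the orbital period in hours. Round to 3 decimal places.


Step 1: a^3 / mu = 1.154705e+22 / 3.986e14 = 2.896902e+07
Step 2: sqrt(2.896902e+07) = 5382.288 s
Step 3: T = 2*pi * 5382.288 = 33817.91 s
Step 4: T in hours = 33817.91 / 3600 = 9.394 hours

9.394


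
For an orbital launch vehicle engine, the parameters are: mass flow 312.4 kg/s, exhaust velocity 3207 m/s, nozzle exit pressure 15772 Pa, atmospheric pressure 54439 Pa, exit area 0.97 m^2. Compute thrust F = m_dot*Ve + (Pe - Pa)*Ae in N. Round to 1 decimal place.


Step 1: Momentum thrust = m_dot * Ve = 312.4 * 3207 = 1001866.8 N
Step 2: Pressure thrust = (Pe - Pa) * Ae = (15772 - 54439) * 0.97 = -37506.99 N
Step 3: Total thrust F = 1001866.8 + -37506.99 = 964359.8 N

964359.8


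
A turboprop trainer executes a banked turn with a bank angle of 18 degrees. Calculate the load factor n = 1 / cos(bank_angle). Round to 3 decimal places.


Step 1: Convert 18 degrees to radians = 0.314159
Step 2: cos(18 deg) = 0.951057
Step 3: n = 1 / 0.951057 = 1.051

1.051


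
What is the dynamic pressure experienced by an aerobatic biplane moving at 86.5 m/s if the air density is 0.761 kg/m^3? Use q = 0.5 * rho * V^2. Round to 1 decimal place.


Step 1: V^2 = 86.5^2 = 7482.25
Step 2: q = 0.5 * 0.761 * 7482.25
Step 3: q = 2847.0 Pa

2847.0


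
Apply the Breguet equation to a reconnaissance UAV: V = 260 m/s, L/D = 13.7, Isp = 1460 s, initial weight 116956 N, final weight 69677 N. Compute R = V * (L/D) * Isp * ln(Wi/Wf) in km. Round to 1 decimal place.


Step 1: Coefficient = V * (L/D) * Isp = 260 * 13.7 * 1460 = 5200520.0 m
Step 2: Wi/Wf = 116956 / 69677 = 1.678545
Step 3: ln(1.678545) = 0.517928
Step 4: R = 5200520.0 * 0.517928 = 2693492.4 m = 2693.5 km

2693.5


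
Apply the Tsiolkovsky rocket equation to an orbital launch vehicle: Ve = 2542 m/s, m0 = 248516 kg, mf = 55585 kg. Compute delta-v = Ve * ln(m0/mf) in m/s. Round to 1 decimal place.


Step 1: Mass ratio m0/mf = 248516 / 55585 = 4.470918
Step 2: ln(4.470918) = 1.497594
Step 3: delta-v = 2542 * 1.497594 = 3806.9 m/s

3806.9


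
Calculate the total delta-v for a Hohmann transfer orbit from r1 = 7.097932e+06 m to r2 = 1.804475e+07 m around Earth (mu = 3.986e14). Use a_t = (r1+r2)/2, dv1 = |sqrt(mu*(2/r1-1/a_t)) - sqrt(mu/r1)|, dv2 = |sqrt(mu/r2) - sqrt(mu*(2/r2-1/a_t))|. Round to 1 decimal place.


Step 1: Transfer semi-major axis a_t = (7.097932e+06 + 1.804475e+07) / 2 = 1.257134e+07 m
Step 2: v1 (circular at r1) = sqrt(mu/r1) = 7493.81 m/s
Step 3: v_t1 = sqrt(mu*(2/r1 - 1/a_t)) = 8978.16 m/s
Step 4: dv1 = |8978.16 - 7493.81| = 1484.35 m/s
Step 5: v2 (circular at r2) = 4699.95 m/s, v_t2 = 3531.57 m/s
Step 6: dv2 = |4699.95 - 3531.57| = 1168.38 m/s
Step 7: Total delta-v = 1484.35 + 1168.38 = 2652.7 m/s

2652.7


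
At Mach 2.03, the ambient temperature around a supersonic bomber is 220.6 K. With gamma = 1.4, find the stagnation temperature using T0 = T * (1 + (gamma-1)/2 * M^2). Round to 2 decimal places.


Step 1: (gamma-1)/2 = 0.2
Step 2: M^2 = 4.1209
Step 3: 1 + 0.2 * 4.1209 = 1.82418
Step 4: T0 = 220.6 * 1.82418 = 402.41 K

402.41


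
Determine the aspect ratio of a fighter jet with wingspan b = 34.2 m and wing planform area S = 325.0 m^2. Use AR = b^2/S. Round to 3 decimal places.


Step 1: b^2 = 34.2^2 = 1169.64
Step 2: AR = 1169.64 / 325.0 = 3.599

3.599


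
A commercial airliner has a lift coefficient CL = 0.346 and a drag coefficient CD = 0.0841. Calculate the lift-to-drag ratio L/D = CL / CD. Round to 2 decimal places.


Step 1: L/D = CL / CD = 0.346 / 0.0841
Step 2: L/D = 4.11

4.11


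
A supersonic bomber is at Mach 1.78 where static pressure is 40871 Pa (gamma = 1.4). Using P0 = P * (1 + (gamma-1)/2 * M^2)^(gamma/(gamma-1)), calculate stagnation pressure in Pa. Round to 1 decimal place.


Step 1: (gamma-1)/2 * M^2 = 0.2 * 3.1684 = 0.63368
Step 2: 1 + 0.63368 = 1.63368
Step 3: Exponent gamma/(gamma-1) = 3.5
Step 4: P0 = 40871 * 1.63368^3.5 = 227771.7 Pa

227771.7


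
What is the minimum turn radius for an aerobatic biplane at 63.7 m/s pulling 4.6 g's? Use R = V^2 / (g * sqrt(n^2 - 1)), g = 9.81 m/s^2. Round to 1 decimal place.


Step 1: V^2 = 63.7^2 = 4057.69
Step 2: n^2 - 1 = 4.6^2 - 1 = 20.16
Step 3: sqrt(20.16) = 4.489989
Step 4: R = 4057.69 / (9.81 * 4.489989) = 92.1 m

92.1


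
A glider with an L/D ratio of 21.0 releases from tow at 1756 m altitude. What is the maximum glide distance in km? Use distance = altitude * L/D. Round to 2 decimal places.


Step 1: Glide distance = altitude * L/D = 1756 * 21.0 = 36876.0 m
Step 2: Convert to km: 36876.0 / 1000 = 36.88 km

36.88


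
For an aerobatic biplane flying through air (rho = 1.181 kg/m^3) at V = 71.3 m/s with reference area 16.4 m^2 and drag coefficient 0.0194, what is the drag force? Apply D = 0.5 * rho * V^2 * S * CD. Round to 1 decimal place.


Step 1: Dynamic pressure q = 0.5 * 1.181 * 71.3^2 = 3001.9189 Pa
Step 2: Drag D = q * S * CD = 3001.9189 * 16.4 * 0.0194
Step 3: D = 955.1 N

955.1


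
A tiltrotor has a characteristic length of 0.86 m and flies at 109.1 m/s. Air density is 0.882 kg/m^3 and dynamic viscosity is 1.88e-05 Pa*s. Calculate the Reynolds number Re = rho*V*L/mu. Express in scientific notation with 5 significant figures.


Step 1: Numerator = rho * V * L = 0.882 * 109.1 * 0.86 = 82.754532
Step 2: Re = 82.754532 / 1.88e-05
Step 3: Re = 4.4018e+06

4.4018e+06


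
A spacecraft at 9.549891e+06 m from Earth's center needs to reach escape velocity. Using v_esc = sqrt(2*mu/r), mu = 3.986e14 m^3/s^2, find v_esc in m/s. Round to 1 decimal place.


Step 1: 2*mu/r = 2 * 3.986e14 / 9.549891e+06 = 83477392.5692
Step 2: v_esc = sqrt(83477392.5692) = 9136.6 m/s

9136.6


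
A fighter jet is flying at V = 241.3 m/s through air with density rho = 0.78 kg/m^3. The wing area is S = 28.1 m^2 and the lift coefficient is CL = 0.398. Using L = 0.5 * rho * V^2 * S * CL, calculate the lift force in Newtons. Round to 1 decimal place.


Step 1: Calculate dynamic pressure q = 0.5 * 0.78 * 241.3^2 = 0.5 * 0.78 * 58225.69 = 22708.0191 Pa
Step 2: Multiply by wing area and lift coefficient: L = 22708.0191 * 28.1 * 0.398
Step 3: L = 638095.3367 * 0.398 = 253961.9 N

253961.9


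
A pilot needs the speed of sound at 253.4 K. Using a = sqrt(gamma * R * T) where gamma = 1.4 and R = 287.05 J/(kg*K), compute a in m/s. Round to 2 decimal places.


Step 1: gamma * R * T = 1.4 * 287.05 * 253.4 = 101833.858
Step 2: a = sqrt(101833.858) = 319.11 m/s

319.11


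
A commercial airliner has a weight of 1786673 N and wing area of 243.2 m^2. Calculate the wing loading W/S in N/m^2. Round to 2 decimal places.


Step 1: Wing loading = W / S = 1786673 / 243.2
Step 2: Wing loading = 7346.52 N/m^2

7346.52


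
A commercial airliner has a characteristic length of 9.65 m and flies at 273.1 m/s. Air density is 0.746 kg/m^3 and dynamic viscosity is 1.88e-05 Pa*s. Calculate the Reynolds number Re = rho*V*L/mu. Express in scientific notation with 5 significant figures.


Step 1: Numerator = rho * V * L = 0.746 * 273.1 * 9.65 = 1966.01959
Step 2: Re = 1966.01959 / 1.88e-05
Step 3: Re = 1.0458e+08

1.0458e+08


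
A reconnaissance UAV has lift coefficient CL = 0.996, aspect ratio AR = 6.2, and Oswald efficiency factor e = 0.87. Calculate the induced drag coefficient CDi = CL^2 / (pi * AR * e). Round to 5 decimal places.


Step 1: CL^2 = 0.996^2 = 0.992016
Step 2: pi * AR * e = 3.14159 * 6.2 * 0.87 = 16.945751
Step 3: CDi = 0.992016 / 16.945751 = 0.05854

0.05854


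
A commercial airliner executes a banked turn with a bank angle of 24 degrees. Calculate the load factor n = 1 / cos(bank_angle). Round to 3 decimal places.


Step 1: Convert 24 degrees to radians = 0.418879
Step 2: cos(24 deg) = 0.913545
Step 3: n = 1 / 0.913545 = 1.095

1.095


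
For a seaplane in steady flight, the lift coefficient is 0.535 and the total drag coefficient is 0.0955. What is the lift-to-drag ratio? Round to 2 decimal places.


Step 1: L/D = CL / CD = 0.535 / 0.0955
Step 2: L/D = 5.60

5.60


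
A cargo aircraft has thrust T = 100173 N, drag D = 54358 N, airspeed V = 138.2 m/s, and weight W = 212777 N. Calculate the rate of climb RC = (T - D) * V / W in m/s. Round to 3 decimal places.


Step 1: Excess thrust = T - D = 100173 - 54358 = 45815 N
Step 2: Excess power = 45815 * 138.2 = 6331633.0 W
Step 3: RC = 6331633.0 / 212777 = 29.757 m/s

29.757


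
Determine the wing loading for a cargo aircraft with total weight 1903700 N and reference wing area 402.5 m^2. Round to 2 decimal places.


Step 1: Wing loading = W / S = 1903700 / 402.5
Step 2: Wing loading = 4729.69 N/m^2

4729.69


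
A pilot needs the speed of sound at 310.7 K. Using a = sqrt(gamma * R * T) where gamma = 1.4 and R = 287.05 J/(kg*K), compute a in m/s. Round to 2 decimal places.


Step 1: gamma * R * T = 1.4 * 287.05 * 310.7 = 124861.009
Step 2: a = sqrt(124861.009) = 353.36 m/s

353.36


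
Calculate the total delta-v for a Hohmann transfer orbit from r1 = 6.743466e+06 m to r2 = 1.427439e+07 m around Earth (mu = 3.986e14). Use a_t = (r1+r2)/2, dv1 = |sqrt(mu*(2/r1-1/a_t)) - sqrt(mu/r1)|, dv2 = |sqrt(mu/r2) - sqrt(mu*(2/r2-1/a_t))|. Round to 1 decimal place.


Step 1: Transfer semi-major axis a_t = (6.743466e+06 + 1.427439e+07) / 2 = 1.050893e+07 m
Step 2: v1 (circular at r1) = sqrt(mu/r1) = 7688.24 m/s
Step 3: v_t1 = sqrt(mu*(2/r1 - 1/a_t)) = 8960.38 m/s
Step 4: dv1 = |8960.38 - 7688.24| = 1272.14 m/s
Step 5: v2 (circular at r2) = 5284.33 m/s, v_t2 = 4233.04 m/s
Step 6: dv2 = |5284.33 - 4233.04| = 1051.29 m/s
Step 7: Total delta-v = 1272.14 + 1051.29 = 2323.4 m/s

2323.4


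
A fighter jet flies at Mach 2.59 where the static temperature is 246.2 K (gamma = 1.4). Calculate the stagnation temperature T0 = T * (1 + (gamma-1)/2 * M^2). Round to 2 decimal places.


Step 1: (gamma-1)/2 = 0.2
Step 2: M^2 = 6.7081
Step 3: 1 + 0.2 * 6.7081 = 2.34162
Step 4: T0 = 246.2 * 2.34162 = 576.51 K

576.51


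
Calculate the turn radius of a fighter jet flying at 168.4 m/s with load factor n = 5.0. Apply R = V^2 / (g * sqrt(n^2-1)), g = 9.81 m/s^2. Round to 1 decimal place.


Step 1: V^2 = 168.4^2 = 28358.56
Step 2: n^2 - 1 = 5.0^2 - 1 = 24.0
Step 3: sqrt(24.0) = 4.898979
Step 4: R = 28358.56 / (9.81 * 4.898979) = 590.1 m

590.1


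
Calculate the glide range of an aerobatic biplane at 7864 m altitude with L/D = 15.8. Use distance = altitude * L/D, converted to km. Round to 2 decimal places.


Step 1: Glide distance = altitude * L/D = 7864 * 15.8 = 124251.2 m
Step 2: Convert to km: 124251.2 / 1000 = 124.25 km

124.25


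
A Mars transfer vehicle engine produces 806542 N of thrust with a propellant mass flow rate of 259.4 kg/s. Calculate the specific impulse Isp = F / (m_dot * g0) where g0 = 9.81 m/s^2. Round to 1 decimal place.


Step 1: m_dot * g0 = 259.4 * 9.81 = 2544.71
Step 2: Isp = 806542 / 2544.71 = 316.9 s

316.9


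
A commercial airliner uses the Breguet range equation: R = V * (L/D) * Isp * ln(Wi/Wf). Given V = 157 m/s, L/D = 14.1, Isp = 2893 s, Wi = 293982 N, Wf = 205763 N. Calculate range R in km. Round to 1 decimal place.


Step 1: Coefficient = V * (L/D) * Isp = 157 * 14.1 * 2893 = 6404234.1 m
Step 2: Wi/Wf = 293982 / 205763 = 1.428741
Step 3: ln(1.428741) = 0.356794
Step 4: R = 6404234.1 * 0.356794 = 2284989.2 m = 2285.0 km

2285.0


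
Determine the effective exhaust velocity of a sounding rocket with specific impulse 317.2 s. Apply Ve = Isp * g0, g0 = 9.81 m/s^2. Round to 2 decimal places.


Step 1: Ve = Isp * g0 = 317.2 * 9.81
Step 2: Ve = 3111.73 m/s

3111.73


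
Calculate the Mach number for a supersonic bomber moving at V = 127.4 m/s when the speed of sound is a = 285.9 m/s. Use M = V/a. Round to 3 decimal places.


Step 1: M = V / a = 127.4 / 285.9
Step 2: M = 0.446

0.446


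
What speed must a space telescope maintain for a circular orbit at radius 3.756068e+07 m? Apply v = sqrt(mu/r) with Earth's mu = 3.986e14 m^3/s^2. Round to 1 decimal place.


Step 1: mu / r = 3.986e14 / 3.756068e+07 = 10612161.4412
Step 2: v = sqrt(10612161.4412) = 3257.6 m/s

3257.6


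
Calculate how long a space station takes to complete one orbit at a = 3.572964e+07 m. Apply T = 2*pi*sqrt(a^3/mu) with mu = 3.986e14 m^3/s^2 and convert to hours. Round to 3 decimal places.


Step 1: a^3 / mu = 4.561271e+22 / 3.986e14 = 1.144323e+08
Step 2: sqrt(1.144323e+08) = 10697.3034 s
Step 3: T = 2*pi * 10697.3034 = 67213.14 s
Step 4: T in hours = 67213.14 / 3600 = 18.670 hours

18.670


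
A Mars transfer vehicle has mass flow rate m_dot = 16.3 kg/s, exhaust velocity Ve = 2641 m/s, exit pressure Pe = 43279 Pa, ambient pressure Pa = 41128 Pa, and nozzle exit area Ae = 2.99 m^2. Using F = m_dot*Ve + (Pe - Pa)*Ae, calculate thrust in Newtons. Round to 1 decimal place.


Step 1: Momentum thrust = m_dot * Ve = 16.3 * 2641 = 43048.3 N
Step 2: Pressure thrust = (Pe - Pa) * Ae = (43279 - 41128) * 2.99 = 6431.49 N
Step 3: Total thrust F = 43048.3 + 6431.49 = 49479.8 N

49479.8
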